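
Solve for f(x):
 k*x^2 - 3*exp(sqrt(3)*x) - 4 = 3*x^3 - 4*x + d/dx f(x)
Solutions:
 f(x) = C1 + k*x^3/3 - 3*x^4/4 + 2*x^2 - 4*x - sqrt(3)*exp(sqrt(3)*x)


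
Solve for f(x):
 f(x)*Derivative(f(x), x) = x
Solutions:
 f(x) = -sqrt(C1 + x^2)
 f(x) = sqrt(C1 + x^2)


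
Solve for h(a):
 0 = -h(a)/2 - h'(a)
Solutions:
 h(a) = C1*exp(-a/2)


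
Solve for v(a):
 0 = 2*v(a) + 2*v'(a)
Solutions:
 v(a) = C1*exp(-a)


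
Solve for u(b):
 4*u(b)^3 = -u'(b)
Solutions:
 u(b) = -sqrt(2)*sqrt(-1/(C1 - 4*b))/2
 u(b) = sqrt(2)*sqrt(-1/(C1 - 4*b))/2


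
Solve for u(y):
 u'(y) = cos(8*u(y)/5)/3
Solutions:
 -y/3 - 5*log(sin(8*u(y)/5) - 1)/16 + 5*log(sin(8*u(y)/5) + 1)/16 = C1


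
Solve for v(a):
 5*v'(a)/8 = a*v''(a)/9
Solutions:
 v(a) = C1 + C2*a^(53/8)


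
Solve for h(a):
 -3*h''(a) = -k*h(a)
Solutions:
 h(a) = C1*exp(-sqrt(3)*a*sqrt(k)/3) + C2*exp(sqrt(3)*a*sqrt(k)/3)


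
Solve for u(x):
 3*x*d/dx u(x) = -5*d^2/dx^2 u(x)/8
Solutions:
 u(x) = C1 + C2*erf(2*sqrt(15)*x/5)


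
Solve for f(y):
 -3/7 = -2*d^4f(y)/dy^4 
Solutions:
 f(y) = C1 + C2*y + C3*y^2 + C4*y^3 + y^4/112


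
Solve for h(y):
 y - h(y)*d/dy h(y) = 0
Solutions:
 h(y) = -sqrt(C1 + y^2)
 h(y) = sqrt(C1 + y^2)


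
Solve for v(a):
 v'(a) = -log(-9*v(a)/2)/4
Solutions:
 4*Integral(1/(log(-_y) - log(2) + 2*log(3)), (_y, v(a))) = C1 - a


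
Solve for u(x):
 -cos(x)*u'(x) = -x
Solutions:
 u(x) = C1 + Integral(x/cos(x), x)


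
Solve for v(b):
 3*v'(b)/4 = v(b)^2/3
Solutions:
 v(b) = -9/(C1 + 4*b)


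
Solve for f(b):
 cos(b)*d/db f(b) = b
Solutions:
 f(b) = C1 + Integral(b/cos(b), b)


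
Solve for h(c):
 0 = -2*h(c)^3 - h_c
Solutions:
 h(c) = -sqrt(2)*sqrt(-1/(C1 - 2*c))/2
 h(c) = sqrt(2)*sqrt(-1/(C1 - 2*c))/2


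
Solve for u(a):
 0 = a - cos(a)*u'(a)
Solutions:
 u(a) = C1 + Integral(a/cos(a), a)


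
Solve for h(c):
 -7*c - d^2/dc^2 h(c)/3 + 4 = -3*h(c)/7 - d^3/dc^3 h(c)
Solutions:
 h(c) = C1*exp(c*(14*14^(1/3)/(27*sqrt(6477) + 2173)^(1/3) + 28 + 14^(2/3)*(27*sqrt(6477) + 2173)^(1/3))/252)*sin(14^(1/3)*sqrt(3)*c*(-14^(1/3)*(27*sqrt(6477) + 2173)^(1/3) + 14/(27*sqrt(6477) + 2173)^(1/3))/252) + C2*exp(c*(14*14^(1/3)/(27*sqrt(6477) + 2173)^(1/3) + 28 + 14^(2/3)*(27*sqrt(6477) + 2173)^(1/3))/252)*cos(14^(1/3)*sqrt(3)*c*(-14^(1/3)*(27*sqrt(6477) + 2173)^(1/3) + 14/(27*sqrt(6477) + 2173)^(1/3))/252) + C3*exp(c*(-14^(2/3)*(27*sqrt(6477) + 2173)^(1/3) - 14*14^(1/3)/(27*sqrt(6477) + 2173)^(1/3) + 14)/126) + 49*c/3 - 28/3


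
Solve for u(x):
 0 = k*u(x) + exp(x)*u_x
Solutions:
 u(x) = C1*exp(k*exp(-x))


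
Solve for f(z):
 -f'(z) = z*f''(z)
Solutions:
 f(z) = C1 + C2*log(z)


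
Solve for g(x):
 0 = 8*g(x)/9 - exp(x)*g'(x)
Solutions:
 g(x) = C1*exp(-8*exp(-x)/9)


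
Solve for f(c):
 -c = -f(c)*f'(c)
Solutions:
 f(c) = -sqrt(C1 + c^2)
 f(c) = sqrt(C1 + c^2)


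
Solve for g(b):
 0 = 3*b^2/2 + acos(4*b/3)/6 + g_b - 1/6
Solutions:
 g(b) = C1 - b^3/2 - b*acos(4*b/3)/6 + b/6 + sqrt(9 - 16*b^2)/24


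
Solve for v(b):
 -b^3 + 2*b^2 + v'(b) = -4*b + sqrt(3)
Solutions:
 v(b) = C1 + b^4/4 - 2*b^3/3 - 2*b^2 + sqrt(3)*b


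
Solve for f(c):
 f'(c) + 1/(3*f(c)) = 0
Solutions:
 f(c) = -sqrt(C1 - 6*c)/3
 f(c) = sqrt(C1 - 6*c)/3


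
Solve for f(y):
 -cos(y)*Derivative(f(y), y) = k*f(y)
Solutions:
 f(y) = C1*exp(k*(log(sin(y) - 1) - log(sin(y) + 1))/2)


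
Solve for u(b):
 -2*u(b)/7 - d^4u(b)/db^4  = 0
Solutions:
 u(b) = (C1*sin(14^(3/4)*b/14) + C2*cos(14^(3/4)*b/14))*exp(-14^(3/4)*b/14) + (C3*sin(14^(3/4)*b/14) + C4*cos(14^(3/4)*b/14))*exp(14^(3/4)*b/14)


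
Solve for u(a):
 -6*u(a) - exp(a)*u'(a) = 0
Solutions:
 u(a) = C1*exp(6*exp(-a))


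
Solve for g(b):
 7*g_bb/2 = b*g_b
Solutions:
 g(b) = C1 + C2*erfi(sqrt(7)*b/7)


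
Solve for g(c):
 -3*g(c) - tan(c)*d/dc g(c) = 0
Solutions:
 g(c) = C1/sin(c)^3


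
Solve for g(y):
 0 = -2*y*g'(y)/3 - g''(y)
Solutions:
 g(y) = C1 + C2*erf(sqrt(3)*y/3)


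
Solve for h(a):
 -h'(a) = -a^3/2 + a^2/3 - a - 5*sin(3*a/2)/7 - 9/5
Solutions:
 h(a) = C1 + a^4/8 - a^3/9 + a^2/2 + 9*a/5 - 10*cos(3*a/2)/21


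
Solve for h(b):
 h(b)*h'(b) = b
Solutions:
 h(b) = -sqrt(C1 + b^2)
 h(b) = sqrt(C1 + b^2)


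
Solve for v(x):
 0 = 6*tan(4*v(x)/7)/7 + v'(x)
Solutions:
 v(x) = -7*asin(C1*exp(-24*x/49))/4 + 7*pi/4
 v(x) = 7*asin(C1*exp(-24*x/49))/4


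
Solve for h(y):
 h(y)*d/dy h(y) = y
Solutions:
 h(y) = -sqrt(C1 + y^2)
 h(y) = sqrt(C1 + y^2)


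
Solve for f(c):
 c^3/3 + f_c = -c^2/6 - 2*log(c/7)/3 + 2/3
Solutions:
 f(c) = C1 - c^4/12 - c^3/18 - 2*c*log(c)/3 + 2*c*log(7)/3 + 4*c/3


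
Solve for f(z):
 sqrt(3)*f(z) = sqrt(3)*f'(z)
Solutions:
 f(z) = C1*exp(z)


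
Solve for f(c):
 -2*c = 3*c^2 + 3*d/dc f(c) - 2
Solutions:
 f(c) = C1 - c^3/3 - c^2/3 + 2*c/3


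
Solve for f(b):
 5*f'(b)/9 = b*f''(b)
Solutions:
 f(b) = C1 + C2*b^(14/9)


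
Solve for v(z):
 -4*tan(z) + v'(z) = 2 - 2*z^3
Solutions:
 v(z) = C1 - z^4/2 + 2*z - 4*log(cos(z))


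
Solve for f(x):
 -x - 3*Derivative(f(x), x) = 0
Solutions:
 f(x) = C1 - x^2/6


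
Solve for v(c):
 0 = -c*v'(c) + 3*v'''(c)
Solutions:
 v(c) = C1 + Integral(C2*airyai(3^(2/3)*c/3) + C3*airybi(3^(2/3)*c/3), c)


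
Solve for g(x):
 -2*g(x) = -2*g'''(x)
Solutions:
 g(x) = C3*exp(x) + (C1*sin(sqrt(3)*x/2) + C2*cos(sqrt(3)*x/2))*exp(-x/2)


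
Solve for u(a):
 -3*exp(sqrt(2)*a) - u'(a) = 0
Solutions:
 u(a) = C1 - 3*sqrt(2)*exp(sqrt(2)*a)/2


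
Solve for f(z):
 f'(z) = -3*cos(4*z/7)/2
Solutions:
 f(z) = C1 - 21*sin(4*z/7)/8


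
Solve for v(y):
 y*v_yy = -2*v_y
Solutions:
 v(y) = C1 + C2/y


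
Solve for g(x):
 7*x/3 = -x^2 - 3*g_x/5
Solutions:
 g(x) = C1 - 5*x^3/9 - 35*x^2/18


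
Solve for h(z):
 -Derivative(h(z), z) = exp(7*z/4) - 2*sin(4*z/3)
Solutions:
 h(z) = C1 - 4*exp(7*z/4)/7 - 3*cos(4*z/3)/2


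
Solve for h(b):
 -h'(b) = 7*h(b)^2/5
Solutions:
 h(b) = 5/(C1 + 7*b)


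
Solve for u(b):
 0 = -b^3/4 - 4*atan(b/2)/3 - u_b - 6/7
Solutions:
 u(b) = C1 - b^4/16 - 4*b*atan(b/2)/3 - 6*b/7 + 4*log(b^2 + 4)/3


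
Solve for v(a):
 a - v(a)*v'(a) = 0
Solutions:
 v(a) = -sqrt(C1 + a^2)
 v(a) = sqrt(C1 + a^2)


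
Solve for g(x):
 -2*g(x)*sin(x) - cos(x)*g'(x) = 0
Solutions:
 g(x) = C1*cos(x)^2


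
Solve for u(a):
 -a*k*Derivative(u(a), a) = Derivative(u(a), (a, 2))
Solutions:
 u(a) = Piecewise((-sqrt(2)*sqrt(pi)*C1*erf(sqrt(2)*a*sqrt(k)/2)/(2*sqrt(k)) - C2, (k > 0) | (k < 0)), (-C1*a - C2, True))


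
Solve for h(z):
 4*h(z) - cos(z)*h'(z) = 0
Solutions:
 h(z) = C1*(sin(z)^2 + 2*sin(z) + 1)/(sin(z)^2 - 2*sin(z) + 1)


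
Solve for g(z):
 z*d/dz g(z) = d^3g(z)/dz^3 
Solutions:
 g(z) = C1 + Integral(C2*airyai(z) + C3*airybi(z), z)


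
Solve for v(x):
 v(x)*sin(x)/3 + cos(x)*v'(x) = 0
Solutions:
 v(x) = C1*cos(x)^(1/3)


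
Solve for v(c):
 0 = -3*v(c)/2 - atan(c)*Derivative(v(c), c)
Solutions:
 v(c) = C1*exp(-3*Integral(1/atan(c), c)/2)


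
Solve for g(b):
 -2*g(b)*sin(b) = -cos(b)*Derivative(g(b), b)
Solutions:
 g(b) = C1/cos(b)^2


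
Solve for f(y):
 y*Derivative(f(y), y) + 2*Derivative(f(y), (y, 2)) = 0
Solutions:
 f(y) = C1 + C2*erf(y/2)


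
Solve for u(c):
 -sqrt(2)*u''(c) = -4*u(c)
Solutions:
 u(c) = C1*exp(-2^(3/4)*c) + C2*exp(2^(3/4)*c)


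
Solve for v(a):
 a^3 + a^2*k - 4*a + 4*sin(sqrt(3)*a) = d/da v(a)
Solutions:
 v(a) = C1 + a^4/4 + a^3*k/3 - 2*a^2 - 4*sqrt(3)*cos(sqrt(3)*a)/3


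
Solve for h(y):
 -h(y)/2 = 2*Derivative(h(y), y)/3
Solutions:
 h(y) = C1*exp(-3*y/4)


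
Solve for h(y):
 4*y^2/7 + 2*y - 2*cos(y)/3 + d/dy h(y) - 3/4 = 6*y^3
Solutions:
 h(y) = C1 + 3*y^4/2 - 4*y^3/21 - y^2 + 3*y/4 + 2*sin(y)/3


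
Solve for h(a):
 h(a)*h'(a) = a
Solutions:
 h(a) = -sqrt(C1 + a^2)
 h(a) = sqrt(C1 + a^2)


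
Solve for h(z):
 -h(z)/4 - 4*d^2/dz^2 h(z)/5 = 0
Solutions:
 h(z) = C1*sin(sqrt(5)*z/4) + C2*cos(sqrt(5)*z/4)


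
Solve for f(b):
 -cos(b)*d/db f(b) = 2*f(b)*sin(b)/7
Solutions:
 f(b) = C1*cos(b)^(2/7)


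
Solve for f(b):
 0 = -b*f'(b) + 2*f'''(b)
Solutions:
 f(b) = C1 + Integral(C2*airyai(2^(2/3)*b/2) + C3*airybi(2^(2/3)*b/2), b)


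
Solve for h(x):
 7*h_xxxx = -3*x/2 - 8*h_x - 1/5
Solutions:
 h(x) = C1 + C4*exp(-2*7^(2/3)*x/7) - 3*x^2/32 - x/40 + (C2*sin(sqrt(3)*7^(2/3)*x/7) + C3*cos(sqrt(3)*7^(2/3)*x/7))*exp(7^(2/3)*x/7)


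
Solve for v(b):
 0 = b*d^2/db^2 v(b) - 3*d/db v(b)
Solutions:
 v(b) = C1 + C2*b^4


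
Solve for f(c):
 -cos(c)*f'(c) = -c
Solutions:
 f(c) = C1 + Integral(c/cos(c), c)


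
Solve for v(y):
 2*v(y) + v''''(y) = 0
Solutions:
 v(y) = (C1*sin(2^(3/4)*y/2) + C2*cos(2^(3/4)*y/2))*exp(-2^(3/4)*y/2) + (C3*sin(2^(3/4)*y/2) + C4*cos(2^(3/4)*y/2))*exp(2^(3/4)*y/2)


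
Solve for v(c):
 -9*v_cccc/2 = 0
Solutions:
 v(c) = C1 + C2*c + C3*c^2 + C4*c^3


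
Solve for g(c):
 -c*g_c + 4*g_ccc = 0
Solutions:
 g(c) = C1 + Integral(C2*airyai(2^(1/3)*c/2) + C3*airybi(2^(1/3)*c/2), c)


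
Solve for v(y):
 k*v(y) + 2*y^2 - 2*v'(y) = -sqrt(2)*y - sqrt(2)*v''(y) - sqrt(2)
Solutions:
 v(y) = C1*exp(sqrt(2)*y*(1 - sqrt(-sqrt(2)*k + 1))/2) + C2*exp(sqrt(2)*y*(sqrt(-sqrt(2)*k + 1) + 1)/2) - 2*y^2/k - sqrt(2)*y/k - sqrt(2)/k - 8*y/k^2 + 2*sqrt(2)/k^2 - 16/k^3


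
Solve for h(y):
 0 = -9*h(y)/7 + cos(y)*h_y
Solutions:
 h(y) = C1*(sin(y) + 1)^(9/14)/(sin(y) - 1)^(9/14)


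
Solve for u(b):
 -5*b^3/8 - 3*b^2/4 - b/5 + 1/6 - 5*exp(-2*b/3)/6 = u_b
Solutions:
 u(b) = C1 - 5*b^4/32 - b^3/4 - b^2/10 + b/6 + 5*exp(-2*b/3)/4


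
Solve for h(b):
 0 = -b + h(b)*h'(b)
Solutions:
 h(b) = -sqrt(C1 + b^2)
 h(b) = sqrt(C1 + b^2)


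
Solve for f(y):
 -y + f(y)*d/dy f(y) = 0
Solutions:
 f(y) = -sqrt(C1 + y^2)
 f(y) = sqrt(C1 + y^2)


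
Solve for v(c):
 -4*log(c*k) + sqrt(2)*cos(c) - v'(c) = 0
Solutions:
 v(c) = C1 - 4*c*log(c*k) + 4*c + sqrt(2)*sin(c)


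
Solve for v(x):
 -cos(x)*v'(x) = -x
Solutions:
 v(x) = C1 + Integral(x/cos(x), x)


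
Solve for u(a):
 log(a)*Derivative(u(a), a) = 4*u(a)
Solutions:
 u(a) = C1*exp(4*li(a))


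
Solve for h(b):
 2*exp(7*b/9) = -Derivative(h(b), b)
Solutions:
 h(b) = C1 - 18*exp(7*b/9)/7


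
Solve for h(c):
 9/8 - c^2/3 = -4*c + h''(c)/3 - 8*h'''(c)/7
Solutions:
 h(c) = C1 + C2*c + C3*exp(7*c/24) - c^4/12 + 6*c^3/7 + 8235*c^2/784


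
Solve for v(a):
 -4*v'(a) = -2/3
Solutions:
 v(a) = C1 + a/6


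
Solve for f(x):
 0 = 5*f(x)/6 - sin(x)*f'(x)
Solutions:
 f(x) = C1*(cos(x) - 1)^(5/12)/(cos(x) + 1)^(5/12)


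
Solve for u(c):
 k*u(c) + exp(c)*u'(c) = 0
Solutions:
 u(c) = C1*exp(k*exp(-c))


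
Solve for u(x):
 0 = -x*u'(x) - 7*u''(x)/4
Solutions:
 u(x) = C1 + C2*erf(sqrt(14)*x/7)


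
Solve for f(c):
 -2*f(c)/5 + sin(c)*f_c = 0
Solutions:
 f(c) = C1*(cos(c) - 1)^(1/5)/(cos(c) + 1)^(1/5)


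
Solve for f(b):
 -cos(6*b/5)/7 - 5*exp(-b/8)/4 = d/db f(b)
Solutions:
 f(b) = C1 - 5*sin(6*b/5)/42 + 10*exp(-b/8)


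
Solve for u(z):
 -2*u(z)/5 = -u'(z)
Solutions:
 u(z) = C1*exp(2*z/5)


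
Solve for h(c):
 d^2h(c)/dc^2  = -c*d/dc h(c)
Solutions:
 h(c) = C1 + C2*erf(sqrt(2)*c/2)


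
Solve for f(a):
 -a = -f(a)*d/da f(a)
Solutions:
 f(a) = -sqrt(C1 + a^2)
 f(a) = sqrt(C1 + a^2)


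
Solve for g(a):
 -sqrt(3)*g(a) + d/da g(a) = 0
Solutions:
 g(a) = C1*exp(sqrt(3)*a)


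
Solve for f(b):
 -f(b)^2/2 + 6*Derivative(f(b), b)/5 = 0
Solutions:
 f(b) = -12/(C1 + 5*b)


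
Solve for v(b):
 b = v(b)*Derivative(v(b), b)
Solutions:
 v(b) = -sqrt(C1 + b^2)
 v(b) = sqrt(C1 + b^2)


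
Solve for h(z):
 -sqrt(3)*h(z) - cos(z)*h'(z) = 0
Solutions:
 h(z) = C1*(sin(z) - 1)^(sqrt(3)/2)/(sin(z) + 1)^(sqrt(3)/2)


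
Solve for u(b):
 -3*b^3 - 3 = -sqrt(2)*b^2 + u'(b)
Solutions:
 u(b) = C1 - 3*b^4/4 + sqrt(2)*b^3/3 - 3*b


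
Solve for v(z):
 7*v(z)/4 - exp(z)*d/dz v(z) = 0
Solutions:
 v(z) = C1*exp(-7*exp(-z)/4)


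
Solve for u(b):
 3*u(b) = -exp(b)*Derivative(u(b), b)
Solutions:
 u(b) = C1*exp(3*exp(-b))


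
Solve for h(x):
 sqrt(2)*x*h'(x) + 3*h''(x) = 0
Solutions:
 h(x) = C1 + C2*erf(2^(3/4)*sqrt(3)*x/6)


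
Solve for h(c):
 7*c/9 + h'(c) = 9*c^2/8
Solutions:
 h(c) = C1 + 3*c^3/8 - 7*c^2/18


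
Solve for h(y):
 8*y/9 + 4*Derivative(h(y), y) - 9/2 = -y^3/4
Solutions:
 h(y) = C1 - y^4/64 - y^2/9 + 9*y/8


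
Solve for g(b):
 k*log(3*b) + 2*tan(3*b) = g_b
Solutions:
 g(b) = C1 + b*k*(log(b) - 1) + b*k*log(3) - 2*log(cos(3*b))/3


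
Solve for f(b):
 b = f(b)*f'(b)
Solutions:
 f(b) = -sqrt(C1 + b^2)
 f(b) = sqrt(C1 + b^2)


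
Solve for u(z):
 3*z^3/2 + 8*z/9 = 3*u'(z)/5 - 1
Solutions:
 u(z) = C1 + 5*z^4/8 + 20*z^2/27 + 5*z/3


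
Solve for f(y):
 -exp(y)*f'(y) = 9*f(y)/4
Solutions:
 f(y) = C1*exp(9*exp(-y)/4)


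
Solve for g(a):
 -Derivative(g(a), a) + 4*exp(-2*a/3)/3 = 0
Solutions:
 g(a) = C1 - 2*exp(-2*a/3)


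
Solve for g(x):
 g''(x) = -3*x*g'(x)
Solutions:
 g(x) = C1 + C2*erf(sqrt(6)*x/2)


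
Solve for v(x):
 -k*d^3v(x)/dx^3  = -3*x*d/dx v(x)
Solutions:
 v(x) = C1 + Integral(C2*airyai(3^(1/3)*x*(1/k)^(1/3)) + C3*airybi(3^(1/3)*x*(1/k)^(1/3)), x)


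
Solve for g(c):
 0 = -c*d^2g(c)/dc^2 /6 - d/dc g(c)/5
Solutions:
 g(c) = C1 + C2/c^(1/5)


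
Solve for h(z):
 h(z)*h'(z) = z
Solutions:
 h(z) = -sqrt(C1 + z^2)
 h(z) = sqrt(C1 + z^2)


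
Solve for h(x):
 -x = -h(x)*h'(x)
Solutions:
 h(x) = -sqrt(C1 + x^2)
 h(x) = sqrt(C1 + x^2)


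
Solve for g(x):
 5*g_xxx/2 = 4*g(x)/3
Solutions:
 g(x) = C3*exp(2*15^(2/3)*x/15) + (C1*sin(3^(1/6)*5^(2/3)*x/5) + C2*cos(3^(1/6)*5^(2/3)*x/5))*exp(-15^(2/3)*x/15)


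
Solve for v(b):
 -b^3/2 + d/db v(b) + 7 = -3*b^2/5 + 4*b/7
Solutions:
 v(b) = C1 + b^4/8 - b^3/5 + 2*b^2/7 - 7*b


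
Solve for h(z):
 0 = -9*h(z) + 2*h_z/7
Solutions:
 h(z) = C1*exp(63*z/2)


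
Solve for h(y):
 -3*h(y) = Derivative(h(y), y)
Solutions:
 h(y) = C1*exp(-3*y)


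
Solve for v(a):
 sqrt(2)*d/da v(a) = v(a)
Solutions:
 v(a) = C1*exp(sqrt(2)*a/2)


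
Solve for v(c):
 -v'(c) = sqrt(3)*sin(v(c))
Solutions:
 v(c) = -acos((-C1 - exp(2*sqrt(3)*c))/(C1 - exp(2*sqrt(3)*c))) + 2*pi
 v(c) = acos((-C1 - exp(2*sqrt(3)*c))/(C1 - exp(2*sqrt(3)*c)))


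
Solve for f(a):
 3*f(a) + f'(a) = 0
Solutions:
 f(a) = C1*exp(-3*a)


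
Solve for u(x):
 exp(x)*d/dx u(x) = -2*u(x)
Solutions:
 u(x) = C1*exp(2*exp(-x))


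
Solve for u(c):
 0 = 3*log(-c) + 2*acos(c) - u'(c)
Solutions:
 u(c) = C1 + 3*c*log(-c) + 2*c*acos(c) - 3*c - 2*sqrt(1 - c^2)


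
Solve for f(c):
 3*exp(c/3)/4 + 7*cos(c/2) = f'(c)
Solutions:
 f(c) = C1 + 9*exp(c/3)/4 + 14*sin(c/2)


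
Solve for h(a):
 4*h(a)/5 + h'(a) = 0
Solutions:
 h(a) = C1*exp(-4*a/5)


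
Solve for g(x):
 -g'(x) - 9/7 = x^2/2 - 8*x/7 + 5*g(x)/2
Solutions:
 g(x) = C1*exp(-5*x/2) - x^2/5 + 108*x/175 - 666/875


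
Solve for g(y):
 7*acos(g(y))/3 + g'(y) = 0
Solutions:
 Integral(1/acos(_y), (_y, g(y))) = C1 - 7*y/3


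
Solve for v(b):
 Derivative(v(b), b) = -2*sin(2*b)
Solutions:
 v(b) = C1 + cos(2*b)


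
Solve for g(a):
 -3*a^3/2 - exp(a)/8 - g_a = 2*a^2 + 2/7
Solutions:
 g(a) = C1 - 3*a^4/8 - 2*a^3/3 - 2*a/7 - exp(a)/8


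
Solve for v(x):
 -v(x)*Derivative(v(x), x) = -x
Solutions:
 v(x) = -sqrt(C1 + x^2)
 v(x) = sqrt(C1 + x^2)


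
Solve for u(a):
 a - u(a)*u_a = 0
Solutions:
 u(a) = -sqrt(C1 + a^2)
 u(a) = sqrt(C1 + a^2)


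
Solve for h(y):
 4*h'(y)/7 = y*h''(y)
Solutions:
 h(y) = C1 + C2*y^(11/7)


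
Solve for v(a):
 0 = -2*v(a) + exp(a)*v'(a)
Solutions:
 v(a) = C1*exp(-2*exp(-a))


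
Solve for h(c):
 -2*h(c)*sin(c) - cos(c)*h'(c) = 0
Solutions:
 h(c) = C1*cos(c)^2


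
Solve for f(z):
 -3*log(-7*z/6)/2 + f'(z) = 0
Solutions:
 f(z) = C1 + 3*z*log(-z)/2 + 3*z*(-log(6) - 1 + log(7))/2


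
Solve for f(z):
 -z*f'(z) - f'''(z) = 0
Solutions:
 f(z) = C1 + Integral(C2*airyai(-z) + C3*airybi(-z), z)


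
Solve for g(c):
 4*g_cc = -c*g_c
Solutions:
 g(c) = C1 + C2*erf(sqrt(2)*c/4)


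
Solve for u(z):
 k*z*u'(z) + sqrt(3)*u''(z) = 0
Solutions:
 u(z) = Piecewise((-sqrt(2)*3^(1/4)*sqrt(pi)*C1*erf(sqrt(2)*3^(3/4)*sqrt(k)*z/6)/(2*sqrt(k)) - C2, (k > 0) | (k < 0)), (-C1*z - C2, True))


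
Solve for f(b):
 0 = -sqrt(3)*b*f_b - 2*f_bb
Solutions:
 f(b) = C1 + C2*erf(3^(1/4)*b/2)


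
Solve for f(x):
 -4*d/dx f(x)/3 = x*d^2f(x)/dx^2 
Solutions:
 f(x) = C1 + C2/x^(1/3)


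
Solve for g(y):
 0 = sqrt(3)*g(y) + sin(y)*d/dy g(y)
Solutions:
 g(y) = C1*(cos(y) + 1)^(sqrt(3)/2)/(cos(y) - 1)^(sqrt(3)/2)


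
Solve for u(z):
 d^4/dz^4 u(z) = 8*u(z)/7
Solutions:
 u(z) = C1*exp(-14^(3/4)*z/7) + C2*exp(14^(3/4)*z/7) + C3*sin(14^(3/4)*z/7) + C4*cos(14^(3/4)*z/7)


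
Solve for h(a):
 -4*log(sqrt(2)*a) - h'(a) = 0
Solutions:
 h(a) = C1 - 4*a*log(a) - a*log(4) + 4*a


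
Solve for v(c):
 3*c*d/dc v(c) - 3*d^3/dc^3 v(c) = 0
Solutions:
 v(c) = C1 + Integral(C2*airyai(c) + C3*airybi(c), c)


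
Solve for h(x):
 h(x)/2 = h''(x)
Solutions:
 h(x) = C1*exp(-sqrt(2)*x/2) + C2*exp(sqrt(2)*x/2)


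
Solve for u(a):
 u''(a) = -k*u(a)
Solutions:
 u(a) = C1*exp(-a*sqrt(-k)) + C2*exp(a*sqrt(-k))


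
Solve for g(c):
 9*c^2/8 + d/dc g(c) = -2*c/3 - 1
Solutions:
 g(c) = C1 - 3*c^3/8 - c^2/3 - c


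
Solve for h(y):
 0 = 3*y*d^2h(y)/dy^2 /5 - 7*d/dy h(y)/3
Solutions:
 h(y) = C1 + C2*y^(44/9)


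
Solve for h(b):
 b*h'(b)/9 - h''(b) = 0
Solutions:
 h(b) = C1 + C2*erfi(sqrt(2)*b/6)


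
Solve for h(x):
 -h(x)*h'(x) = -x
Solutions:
 h(x) = -sqrt(C1 + x^2)
 h(x) = sqrt(C1 + x^2)


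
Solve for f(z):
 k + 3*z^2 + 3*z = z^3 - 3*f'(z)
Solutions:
 f(z) = C1 - k*z/3 + z^4/12 - z^3/3 - z^2/2


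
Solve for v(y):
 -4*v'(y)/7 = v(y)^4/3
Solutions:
 v(y) = 2^(2/3)*(1/(C1 + 7*y))^(1/3)
 v(y) = 2^(2/3)*(-1 - sqrt(3)*I)*(1/(C1 + 7*y))^(1/3)/2
 v(y) = 2^(2/3)*(-1 + sqrt(3)*I)*(1/(C1 + 7*y))^(1/3)/2


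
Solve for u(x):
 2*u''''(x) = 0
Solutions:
 u(x) = C1 + C2*x + C3*x^2 + C4*x^3


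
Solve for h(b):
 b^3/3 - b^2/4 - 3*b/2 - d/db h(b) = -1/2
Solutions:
 h(b) = C1 + b^4/12 - b^3/12 - 3*b^2/4 + b/2


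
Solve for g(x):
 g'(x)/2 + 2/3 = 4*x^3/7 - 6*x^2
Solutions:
 g(x) = C1 + 2*x^4/7 - 4*x^3 - 4*x/3


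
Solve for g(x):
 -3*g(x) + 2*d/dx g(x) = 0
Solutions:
 g(x) = C1*exp(3*x/2)


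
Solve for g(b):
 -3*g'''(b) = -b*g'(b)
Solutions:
 g(b) = C1 + Integral(C2*airyai(3^(2/3)*b/3) + C3*airybi(3^(2/3)*b/3), b)


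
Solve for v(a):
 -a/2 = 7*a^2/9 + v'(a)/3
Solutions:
 v(a) = C1 - 7*a^3/9 - 3*a^2/4


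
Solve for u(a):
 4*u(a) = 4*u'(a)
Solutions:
 u(a) = C1*exp(a)


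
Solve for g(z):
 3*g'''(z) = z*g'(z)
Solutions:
 g(z) = C1 + Integral(C2*airyai(3^(2/3)*z/3) + C3*airybi(3^(2/3)*z/3), z)


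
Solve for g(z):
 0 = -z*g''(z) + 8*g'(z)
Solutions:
 g(z) = C1 + C2*z^9


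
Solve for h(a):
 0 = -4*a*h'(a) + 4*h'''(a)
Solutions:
 h(a) = C1 + Integral(C2*airyai(a) + C3*airybi(a), a)


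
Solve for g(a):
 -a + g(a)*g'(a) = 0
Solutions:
 g(a) = -sqrt(C1 + a^2)
 g(a) = sqrt(C1 + a^2)


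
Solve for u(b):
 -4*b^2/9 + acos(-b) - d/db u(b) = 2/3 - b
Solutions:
 u(b) = C1 - 4*b^3/27 + b^2/2 + b*acos(-b) - 2*b/3 + sqrt(1 - b^2)


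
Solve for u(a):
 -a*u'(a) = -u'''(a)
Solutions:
 u(a) = C1 + Integral(C2*airyai(a) + C3*airybi(a), a)


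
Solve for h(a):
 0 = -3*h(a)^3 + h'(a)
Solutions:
 h(a) = -sqrt(2)*sqrt(-1/(C1 + 3*a))/2
 h(a) = sqrt(2)*sqrt(-1/(C1 + 3*a))/2


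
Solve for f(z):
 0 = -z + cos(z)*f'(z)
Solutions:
 f(z) = C1 + Integral(z/cos(z), z)


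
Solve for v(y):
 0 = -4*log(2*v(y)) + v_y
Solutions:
 -Integral(1/(log(_y) + log(2)), (_y, v(y)))/4 = C1 - y


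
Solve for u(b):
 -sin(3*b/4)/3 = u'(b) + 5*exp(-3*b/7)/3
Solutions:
 u(b) = C1 + 4*cos(3*b/4)/9 + 35*exp(-3*b/7)/9


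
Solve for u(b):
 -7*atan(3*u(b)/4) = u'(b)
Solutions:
 Integral(1/atan(3*_y/4), (_y, u(b))) = C1 - 7*b


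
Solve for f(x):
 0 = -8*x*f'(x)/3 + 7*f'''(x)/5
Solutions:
 f(x) = C1 + Integral(C2*airyai(2*21^(2/3)*5^(1/3)*x/21) + C3*airybi(2*21^(2/3)*5^(1/3)*x/21), x)


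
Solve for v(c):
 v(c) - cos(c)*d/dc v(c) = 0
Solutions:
 v(c) = C1*sqrt(sin(c) + 1)/sqrt(sin(c) - 1)


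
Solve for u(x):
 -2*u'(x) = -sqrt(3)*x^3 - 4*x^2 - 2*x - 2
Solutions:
 u(x) = C1 + sqrt(3)*x^4/8 + 2*x^3/3 + x^2/2 + x


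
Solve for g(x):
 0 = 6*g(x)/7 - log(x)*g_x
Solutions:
 g(x) = C1*exp(6*li(x)/7)


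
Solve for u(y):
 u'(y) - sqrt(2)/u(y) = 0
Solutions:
 u(y) = -sqrt(C1 + 2*sqrt(2)*y)
 u(y) = sqrt(C1 + 2*sqrt(2)*y)


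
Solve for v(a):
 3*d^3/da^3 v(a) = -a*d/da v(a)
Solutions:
 v(a) = C1 + Integral(C2*airyai(-3^(2/3)*a/3) + C3*airybi(-3^(2/3)*a/3), a)


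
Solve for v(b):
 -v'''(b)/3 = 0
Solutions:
 v(b) = C1 + C2*b + C3*b^2


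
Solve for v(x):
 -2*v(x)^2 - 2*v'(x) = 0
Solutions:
 v(x) = 1/(C1 + x)


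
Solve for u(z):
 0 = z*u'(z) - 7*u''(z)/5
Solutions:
 u(z) = C1 + C2*erfi(sqrt(70)*z/14)


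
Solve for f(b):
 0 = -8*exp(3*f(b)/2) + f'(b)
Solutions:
 f(b) = 2*log(-1/(C1 + 24*b))/3 + 2*log(2)/3
 f(b) = 2*log(2^(1/3)*(-1/(C1 + 8*b))^(1/3)*(-3^(2/3) - 3*3^(1/6)*I)/6)
 f(b) = 2*log(2^(1/3)*(-1/(C1 + 8*b))^(1/3)*(-3^(2/3) + 3*3^(1/6)*I)/6)


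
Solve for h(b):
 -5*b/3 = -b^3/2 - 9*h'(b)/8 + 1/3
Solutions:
 h(b) = C1 - b^4/9 + 20*b^2/27 + 8*b/27


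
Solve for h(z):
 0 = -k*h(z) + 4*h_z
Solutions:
 h(z) = C1*exp(k*z/4)


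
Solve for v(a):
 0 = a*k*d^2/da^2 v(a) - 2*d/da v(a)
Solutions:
 v(a) = C1 + a^(((re(k) + 2)*re(k) + im(k)^2)/(re(k)^2 + im(k)^2))*(C2*sin(2*log(a)*Abs(im(k))/(re(k)^2 + im(k)^2)) + C3*cos(2*log(a)*im(k)/(re(k)^2 + im(k)^2)))


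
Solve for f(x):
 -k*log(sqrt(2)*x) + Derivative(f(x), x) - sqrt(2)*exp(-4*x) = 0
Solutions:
 f(x) = C1 + k*x*log(x) + k*x*(-1 + log(2)/2) - sqrt(2)*exp(-4*x)/4


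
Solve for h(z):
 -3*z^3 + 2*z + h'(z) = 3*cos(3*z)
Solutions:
 h(z) = C1 + 3*z^4/4 - z^2 + sin(3*z)


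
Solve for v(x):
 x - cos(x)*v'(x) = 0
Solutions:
 v(x) = C1 + Integral(x/cos(x), x)


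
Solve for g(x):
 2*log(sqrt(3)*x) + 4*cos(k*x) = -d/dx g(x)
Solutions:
 g(x) = C1 - 2*x*log(x) - x*log(3) + 2*x - 4*Piecewise((sin(k*x)/k, Ne(k, 0)), (x, True))


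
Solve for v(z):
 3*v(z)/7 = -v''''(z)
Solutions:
 v(z) = (C1*sin(sqrt(2)*3^(1/4)*7^(3/4)*z/14) + C2*cos(sqrt(2)*3^(1/4)*7^(3/4)*z/14))*exp(-sqrt(2)*3^(1/4)*7^(3/4)*z/14) + (C3*sin(sqrt(2)*3^(1/4)*7^(3/4)*z/14) + C4*cos(sqrt(2)*3^(1/4)*7^(3/4)*z/14))*exp(sqrt(2)*3^(1/4)*7^(3/4)*z/14)


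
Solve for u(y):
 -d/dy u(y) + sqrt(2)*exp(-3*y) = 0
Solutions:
 u(y) = C1 - sqrt(2)*exp(-3*y)/3


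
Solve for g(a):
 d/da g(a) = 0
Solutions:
 g(a) = C1


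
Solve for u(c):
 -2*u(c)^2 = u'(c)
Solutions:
 u(c) = 1/(C1 + 2*c)


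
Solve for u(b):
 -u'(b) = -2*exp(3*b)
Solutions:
 u(b) = C1 + 2*exp(3*b)/3


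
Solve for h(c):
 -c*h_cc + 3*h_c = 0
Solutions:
 h(c) = C1 + C2*c^4


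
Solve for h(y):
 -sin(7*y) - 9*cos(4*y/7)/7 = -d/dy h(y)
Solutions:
 h(y) = C1 + 9*sin(4*y/7)/4 - cos(7*y)/7


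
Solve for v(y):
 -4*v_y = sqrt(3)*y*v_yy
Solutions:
 v(y) = C1 + C2*y^(1 - 4*sqrt(3)/3)


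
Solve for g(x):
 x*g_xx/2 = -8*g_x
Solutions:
 g(x) = C1 + C2/x^15


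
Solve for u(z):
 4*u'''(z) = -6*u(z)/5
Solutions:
 u(z) = C3*exp(-10^(2/3)*3^(1/3)*z/10) + (C1*sin(10^(2/3)*3^(5/6)*z/20) + C2*cos(10^(2/3)*3^(5/6)*z/20))*exp(10^(2/3)*3^(1/3)*z/20)


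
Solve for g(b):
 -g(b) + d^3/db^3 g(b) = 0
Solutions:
 g(b) = C3*exp(b) + (C1*sin(sqrt(3)*b/2) + C2*cos(sqrt(3)*b/2))*exp(-b/2)


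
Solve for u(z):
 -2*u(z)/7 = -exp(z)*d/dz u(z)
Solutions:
 u(z) = C1*exp(-2*exp(-z)/7)


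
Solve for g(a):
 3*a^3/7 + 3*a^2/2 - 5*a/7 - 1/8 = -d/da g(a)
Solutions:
 g(a) = C1 - 3*a^4/28 - a^3/2 + 5*a^2/14 + a/8


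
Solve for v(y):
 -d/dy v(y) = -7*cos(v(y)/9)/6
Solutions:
 -7*y/6 - 9*log(sin(v(y)/9) - 1)/2 + 9*log(sin(v(y)/9) + 1)/2 = C1


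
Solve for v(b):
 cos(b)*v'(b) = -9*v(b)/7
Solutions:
 v(b) = C1*(sin(b) - 1)^(9/14)/(sin(b) + 1)^(9/14)


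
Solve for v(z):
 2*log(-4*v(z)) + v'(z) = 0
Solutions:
 Integral(1/(log(-_y) + 2*log(2)), (_y, v(z)))/2 = C1 - z


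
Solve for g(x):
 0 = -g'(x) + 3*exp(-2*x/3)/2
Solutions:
 g(x) = C1 - 9*exp(-2*x/3)/4


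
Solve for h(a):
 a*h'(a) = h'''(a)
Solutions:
 h(a) = C1 + Integral(C2*airyai(a) + C3*airybi(a), a)


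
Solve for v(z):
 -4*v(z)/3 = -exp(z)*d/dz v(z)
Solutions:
 v(z) = C1*exp(-4*exp(-z)/3)


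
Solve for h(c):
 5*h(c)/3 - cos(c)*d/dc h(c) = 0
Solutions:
 h(c) = C1*(sin(c) + 1)^(5/6)/(sin(c) - 1)^(5/6)


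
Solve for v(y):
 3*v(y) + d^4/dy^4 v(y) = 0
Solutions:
 v(y) = (C1*sin(sqrt(2)*3^(1/4)*y/2) + C2*cos(sqrt(2)*3^(1/4)*y/2))*exp(-sqrt(2)*3^(1/4)*y/2) + (C3*sin(sqrt(2)*3^(1/4)*y/2) + C4*cos(sqrt(2)*3^(1/4)*y/2))*exp(sqrt(2)*3^(1/4)*y/2)


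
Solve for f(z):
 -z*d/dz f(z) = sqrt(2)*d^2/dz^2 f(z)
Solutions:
 f(z) = C1 + C2*erf(2^(1/4)*z/2)


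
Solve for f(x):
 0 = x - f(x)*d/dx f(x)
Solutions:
 f(x) = -sqrt(C1 + x^2)
 f(x) = sqrt(C1 + x^2)


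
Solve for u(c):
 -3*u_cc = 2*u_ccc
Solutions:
 u(c) = C1 + C2*c + C3*exp(-3*c/2)


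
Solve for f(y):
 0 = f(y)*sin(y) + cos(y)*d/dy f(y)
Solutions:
 f(y) = C1*cos(y)


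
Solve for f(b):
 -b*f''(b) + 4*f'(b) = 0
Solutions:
 f(b) = C1 + C2*b^5


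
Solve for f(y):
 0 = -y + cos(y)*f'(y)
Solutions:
 f(y) = C1 + Integral(y/cos(y), y)


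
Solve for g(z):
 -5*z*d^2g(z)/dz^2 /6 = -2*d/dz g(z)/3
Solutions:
 g(z) = C1 + C2*z^(9/5)


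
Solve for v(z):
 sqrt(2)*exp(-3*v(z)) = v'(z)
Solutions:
 v(z) = log(C1 + 3*sqrt(2)*z)/3
 v(z) = log((-3^(1/3) - 3^(5/6)*I)*(C1 + sqrt(2)*z)^(1/3)/2)
 v(z) = log((-3^(1/3) + 3^(5/6)*I)*(C1 + sqrt(2)*z)^(1/3)/2)


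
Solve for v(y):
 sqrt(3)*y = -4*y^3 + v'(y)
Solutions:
 v(y) = C1 + y^4 + sqrt(3)*y^2/2


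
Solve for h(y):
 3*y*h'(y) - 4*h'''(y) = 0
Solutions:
 h(y) = C1 + Integral(C2*airyai(6^(1/3)*y/2) + C3*airybi(6^(1/3)*y/2), y)


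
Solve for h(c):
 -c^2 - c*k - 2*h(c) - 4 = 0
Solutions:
 h(c) = -c^2/2 - c*k/2 - 2


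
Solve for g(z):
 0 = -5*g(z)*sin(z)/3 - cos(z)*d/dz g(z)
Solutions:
 g(z) = C1*cos(z)^(5/3)


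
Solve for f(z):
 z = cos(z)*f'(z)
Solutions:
 f(z) = C1 + Integral(z/cos(z), z)


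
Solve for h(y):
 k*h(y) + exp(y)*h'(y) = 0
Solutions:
 h(y) = C1*exp(k*exp(-y))


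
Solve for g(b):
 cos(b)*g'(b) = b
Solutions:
 g(b) = C1 + Integral(b/cos(b), b)


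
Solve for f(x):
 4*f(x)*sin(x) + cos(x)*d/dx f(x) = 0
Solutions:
 f(x) = C1*cos(x)^4


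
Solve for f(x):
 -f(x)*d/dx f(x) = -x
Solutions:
 f(x) = -sqrt(C1 + x^2)
 f(x) = sqrt(C1 + x^2)


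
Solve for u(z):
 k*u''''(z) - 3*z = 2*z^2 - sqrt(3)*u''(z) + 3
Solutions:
 u(z) = C1 + C2*z + C3*exp(-3^(1/4)*z*sqrt(-1/k)) + C4*exp(3^(1/4)*z*sqrt(-1/k)) + sqrt(3)*z^4/18 + sqrt(3)*z^3/6 + z^2*(-4*k + 3*sqrt(3))/6


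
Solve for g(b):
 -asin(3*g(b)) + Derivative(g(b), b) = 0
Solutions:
 Integral(1/asin(3*_y), (_y, g(b))) = C1 + b


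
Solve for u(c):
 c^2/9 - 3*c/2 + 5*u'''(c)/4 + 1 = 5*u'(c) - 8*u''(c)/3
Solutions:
 u(c) = C1 + C2*exp(-10*c/3) + C3*exp(6*c/5) + c^3/135 - 373*c^2/2700 + 1291*c/20250


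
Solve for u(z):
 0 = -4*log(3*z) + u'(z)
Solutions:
 u(z) = C1 + 4*z*log(z) - 4*z + z*log(81)


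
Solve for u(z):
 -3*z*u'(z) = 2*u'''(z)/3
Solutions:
 u(z) = C1 + Integral(C2*airyai(-6^(2/3)*z/2) + C3*airybi(-6^(2/3)*z/2), z)


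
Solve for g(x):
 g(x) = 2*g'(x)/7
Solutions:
 g(x) = C1*exp(7*x/2)


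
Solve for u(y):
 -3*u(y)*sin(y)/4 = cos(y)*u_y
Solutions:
 u(y) = C1*cos(y)^(3/4)


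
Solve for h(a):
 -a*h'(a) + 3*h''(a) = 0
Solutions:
 h(a) = C1 + C2*erfi(sqrt(6)*a/6)


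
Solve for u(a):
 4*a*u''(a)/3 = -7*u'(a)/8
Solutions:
 u(a) = C1 + C2*a^(11/32)


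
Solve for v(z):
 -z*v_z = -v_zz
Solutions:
 v(z) = C1 + C2*erfi(sqrt(2)*z/2)


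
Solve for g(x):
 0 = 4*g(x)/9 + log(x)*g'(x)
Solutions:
 g(x) = C1*exp(-4*li(x)/9)


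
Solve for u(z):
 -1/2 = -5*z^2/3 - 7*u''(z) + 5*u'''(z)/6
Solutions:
 u(z) = C1 + C2*z + C3*exp(42*z/5) - 5*z^4/252 - 25*z^3/2646 + 599*z^2/18522


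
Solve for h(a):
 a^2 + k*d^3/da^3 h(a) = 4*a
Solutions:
 h(a) = C1 + C2*a + C3*a^2 - a^5/(60*k) + a^4/(6*k)


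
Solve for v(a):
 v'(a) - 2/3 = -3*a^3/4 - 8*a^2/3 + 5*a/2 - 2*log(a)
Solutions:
 v(a) = C1 - 3*a^4/16 - 8*a^3/9 + 5*a^2/4 - 2*a*log(a) + 8*a/3


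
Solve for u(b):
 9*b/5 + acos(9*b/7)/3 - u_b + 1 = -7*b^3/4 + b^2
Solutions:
 u(b) = C1 + 7*b^4/16 - b^3/3 + 9*b^2/10 + b*acos(9*b/7)/3 + b - sqrt(49 - 81*b^2)/27


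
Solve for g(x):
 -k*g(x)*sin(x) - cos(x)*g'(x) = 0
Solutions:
 g(x) = C1*exp(k*log(cos(x)))


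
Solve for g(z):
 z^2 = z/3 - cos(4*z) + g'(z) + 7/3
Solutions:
 g(z) = C1 + z^3/3 - z^2/6 - 7*z/3 + sin(4*z)/4


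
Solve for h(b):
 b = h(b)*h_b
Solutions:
 h(b) = -sqrt(C1 + b^2)
 h(b) = sqrt(C1 + b^2)


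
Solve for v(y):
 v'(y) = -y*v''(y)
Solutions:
 v(y) = C1 + C2*log(y)


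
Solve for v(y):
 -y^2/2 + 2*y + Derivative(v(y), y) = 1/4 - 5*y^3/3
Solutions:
 v(y) = C1 - 5*y^4/12 + y^3/6 - y^2 + y/4


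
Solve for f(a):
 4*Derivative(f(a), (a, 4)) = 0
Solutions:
 f(a) = C1 + C2*a + C3*a^2 + C4*a^3


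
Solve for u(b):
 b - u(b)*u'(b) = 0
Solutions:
 u(b) = -sqrt(C1 + b^2)
 u(b) = sqrt(C1 + b^2)


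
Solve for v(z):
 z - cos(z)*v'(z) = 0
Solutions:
 v(z) = C1 + Integral(z/cos(z), z)


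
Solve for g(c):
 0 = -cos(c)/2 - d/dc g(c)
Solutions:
 g(c) = C1 - sin(c)/2


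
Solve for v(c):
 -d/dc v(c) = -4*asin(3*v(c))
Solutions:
 Integral(1/asin(3*_y), (_y, v(c))) = C1 + 4*c


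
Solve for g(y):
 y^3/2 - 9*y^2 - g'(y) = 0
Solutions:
 g(y) = C1 + y^4/8 - 3*y^3


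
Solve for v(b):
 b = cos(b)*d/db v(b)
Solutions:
 v(b) = C1 + Integral(b/cos(b), b)


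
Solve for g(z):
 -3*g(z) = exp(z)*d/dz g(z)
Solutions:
 g(z) = C1*exp(3*exp(-z))


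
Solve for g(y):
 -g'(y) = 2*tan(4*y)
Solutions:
 g(y) = C1 + log(cos(4*y))/2


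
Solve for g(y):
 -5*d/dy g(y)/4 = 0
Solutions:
 g(y) = C1


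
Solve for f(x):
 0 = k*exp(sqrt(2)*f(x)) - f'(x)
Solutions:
 f(x) = sqrt(2)*(2*log(-1/(C1 + k*x)) - log(2))/4


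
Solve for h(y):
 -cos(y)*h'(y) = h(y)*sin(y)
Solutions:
 h(y) = C1*cos(y)


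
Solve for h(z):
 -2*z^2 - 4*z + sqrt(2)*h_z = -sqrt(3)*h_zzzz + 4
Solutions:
 h(z) = C1 + C4*exp(-2^(1/6)*3^(5/6)*z/3) + sqrt(2)*z^3/3 + sqrt(2)*z^2 + 2*sqrt(2)*z + (C2*sin(2^(1/6)*3^(1/3)*z/2) + C3*cos(2^(1/6)*3^(1/3)*z/2))*exp(2^(1/6)*3^(5/6)*z/6)


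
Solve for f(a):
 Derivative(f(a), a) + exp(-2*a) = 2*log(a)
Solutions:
 f(a) = C1 + 2*a*log(a) - 2*a + exp(-2*a)/2


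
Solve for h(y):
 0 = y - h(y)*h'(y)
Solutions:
 h(y) = -sqrt(C1 + y^2)
 h(y) = sqrt(C1 + y^2)


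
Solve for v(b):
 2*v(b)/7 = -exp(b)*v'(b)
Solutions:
 v(b) = C1*exp(2*exp(-b)/7)


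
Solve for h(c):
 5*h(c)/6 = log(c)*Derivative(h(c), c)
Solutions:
 h(c) = C1*exp(5*li(c)/6)


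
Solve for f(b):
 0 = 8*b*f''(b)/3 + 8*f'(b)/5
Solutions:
 f(b) = C1 + C2*b^(2/5)


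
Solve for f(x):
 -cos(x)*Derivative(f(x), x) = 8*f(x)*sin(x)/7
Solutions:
 f(x) = C1*cos(x)^(8/7)


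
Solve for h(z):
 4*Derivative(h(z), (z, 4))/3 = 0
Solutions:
 h(z) = C1 + C2*z + C3*z^2 + C4*z^3


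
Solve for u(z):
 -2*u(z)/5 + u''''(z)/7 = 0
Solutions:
 u(z) = C1*exp(-14^(1/4)*5^(3/4)*z/5) + C2*exp(14^(1/4)*5^(3/4)*z/5) + C3*sin(14^(1/4)*5^(3/4)*z/5) + C4*cos(14^(1/4)*5^(3/4)*z/5)


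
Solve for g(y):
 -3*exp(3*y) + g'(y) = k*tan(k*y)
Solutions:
 g(y) = C1 + k*Piecewise((-log(cos(k*y))/k, Ne(k, 0)), (0, True)) + exp(3*y)


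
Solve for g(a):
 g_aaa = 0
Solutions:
 g(a) = C1 + C2*a + C3*a^2


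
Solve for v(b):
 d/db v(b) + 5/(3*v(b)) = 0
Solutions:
 v(b) = -sqrt(C1 - 30*b)/3
 v(b) = sqrt(C1 - 30*b)/3


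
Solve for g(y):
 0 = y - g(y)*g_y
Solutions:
 g(y) = -sqrt(C1 + y^2)
 g(y) = sqrt(C1 + y^2)


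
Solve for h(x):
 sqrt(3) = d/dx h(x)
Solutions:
 h(x) = C1 + sqrt(3)*x


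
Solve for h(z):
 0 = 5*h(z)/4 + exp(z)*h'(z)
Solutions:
 h(z) = C1*exp(5*exp(-z)/4)


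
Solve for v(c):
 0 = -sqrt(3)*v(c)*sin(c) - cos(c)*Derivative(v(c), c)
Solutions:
 v(c) = C1*cos(c)^(sqrt(3))


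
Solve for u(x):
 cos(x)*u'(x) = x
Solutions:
 u(x) = C1 + Integral(x/cos(x), x)


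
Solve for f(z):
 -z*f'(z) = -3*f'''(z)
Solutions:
 f(z) = C1 + Integral(C2*airyai(3^(2/3)*z/3) + C3*airybi(3^(2/3)*z/3), z)


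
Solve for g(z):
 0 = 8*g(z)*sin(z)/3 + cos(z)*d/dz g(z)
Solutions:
 g(z) = C1*cos(z)^(8/3)


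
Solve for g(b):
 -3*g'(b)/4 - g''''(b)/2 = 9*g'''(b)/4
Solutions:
 g(b) = C1 + C2*exp(b*(-6 + 3*3^(2/3)/(2*sqrt(10) + 11)^(1/3) + 3^(1/3)*(2*sqrt(10) + 11)^(1/3))/4)*sin(3^(1/6)*b*(-3^(2/3)*(2*sqrt(10) + 11)^(1/3) + 9/(2*sqrt(10) + 11)^(1/3))/4) + C3*exp(b*(-6 + 3*3^(2/3)/(2*sqrt(10) + 11)^(1/3) + 3^(1/3)*(2*sqrt(10) + 11)^(1/3))/4)*cos(3^(1/6)*b*(-3^(2/3)*(2*sqrt(10) + 11)^(1/3) + 9/(2*sqrt(10) + 11)^(1/3))/4) + C4*exp(-b*(3*3^(2/3)/(2*sqrt(10) + 11)^(1/3) + 3 + 3^(1/3)*(2*sqrt(10) + 11)^(1/3))/2)


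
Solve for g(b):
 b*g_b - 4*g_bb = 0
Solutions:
 g(b) = C1 + C2*erfi(sqrt(2)*b/4)


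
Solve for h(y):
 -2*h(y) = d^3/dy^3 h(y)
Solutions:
 h(y) = C3*exp(-2^(1/3)*y) + (C1*sin(2^(1/3)*sqrt(3)*y/2) + C2*cos(2^(1/3)*sqrt(3)*y/2))*exp(2^(1/3)*y/2)


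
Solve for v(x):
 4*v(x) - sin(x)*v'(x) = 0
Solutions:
 v(x) = C1*(cos(x)^2 - 2*cos(x) + 1)/(cos(x)^2 + 2*cos(x) + 1)


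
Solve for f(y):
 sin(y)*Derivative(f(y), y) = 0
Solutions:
 f(y) = C1


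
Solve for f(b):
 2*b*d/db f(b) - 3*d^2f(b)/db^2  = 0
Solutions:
 f(b) = C1 + C2*erfi(sqrt(3)*b/3)


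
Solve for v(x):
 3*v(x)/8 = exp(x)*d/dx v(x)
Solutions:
 v(x) = C1*exp(-3*exp(-x)/8)


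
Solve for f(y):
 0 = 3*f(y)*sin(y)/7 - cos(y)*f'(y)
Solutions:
 f(y) = C1/cos(y)^(3/7)


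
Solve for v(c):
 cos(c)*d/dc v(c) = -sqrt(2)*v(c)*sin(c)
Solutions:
 v(c) = C1*cos(c)^(sqrt(2))


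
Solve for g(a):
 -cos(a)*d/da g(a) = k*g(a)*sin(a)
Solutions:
 g(a) = C1*exp(k*log(cos(a)))


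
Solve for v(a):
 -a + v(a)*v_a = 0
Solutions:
 v(a) = -sqrt(C1 + a^2)
 v(a) = sqrt(C1 + a^2)


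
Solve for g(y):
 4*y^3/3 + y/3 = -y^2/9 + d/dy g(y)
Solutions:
 g(y) = C1 + y^4/3 + y^3/27 + y^2/6


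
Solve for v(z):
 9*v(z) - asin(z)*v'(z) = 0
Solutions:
 v(z) = C1*exp(9*Integral(1/asin(z), z))


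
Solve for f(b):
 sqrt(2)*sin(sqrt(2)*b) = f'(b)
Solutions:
 f(b) = C1 - cos(sqrt(2)*b)


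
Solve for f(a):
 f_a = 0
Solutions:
 f(a) = C1


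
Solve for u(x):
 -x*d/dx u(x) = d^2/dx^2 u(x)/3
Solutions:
 u(x) = C1 + C2*erf(sqrt(6)*x/2)


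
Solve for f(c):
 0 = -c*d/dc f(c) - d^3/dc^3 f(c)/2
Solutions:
 f(c) = C1 + Integral(C2*airyai(-2^(1/3)*c) + C3*airybi(-2^(1/3)*c), c)


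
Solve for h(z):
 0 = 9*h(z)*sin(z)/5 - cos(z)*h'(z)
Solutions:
 h(z) = C1/cos(z)^(9/5)


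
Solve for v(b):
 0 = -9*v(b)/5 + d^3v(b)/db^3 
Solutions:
 v(b) = C3*exp(15^(2/3)*b/5) + (C1*sin(3*3^(1/6)*5^(2/3)*b/10) + C2*cos(3*3^(1/6)*5^(2/3)*b/10))*exp(-15^(2/3)*b/10)


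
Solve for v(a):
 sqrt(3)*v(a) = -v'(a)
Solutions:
 v(a) = C1*exp(-sqrt(3)*a)


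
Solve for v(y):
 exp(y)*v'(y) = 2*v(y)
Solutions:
 v(y) = C1*exp(-2*exp(-y))


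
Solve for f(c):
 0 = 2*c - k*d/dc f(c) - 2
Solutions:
 f(c) = C1 + c^2/k - 2*c/k


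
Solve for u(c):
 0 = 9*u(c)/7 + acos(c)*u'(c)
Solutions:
 u(c) = C1*exp(-9*Integral(1/acos(c), c)/7)


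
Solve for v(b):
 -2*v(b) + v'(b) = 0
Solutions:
 v(b) = C1*exp(2*b)


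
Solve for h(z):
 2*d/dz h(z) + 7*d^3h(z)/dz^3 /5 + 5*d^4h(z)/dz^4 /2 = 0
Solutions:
 h(z) = C1 + C2*exp(z*(-28 + 98*2^(2/3)/(75*sqrt(1306785) + 85747)^(1/3) + 2^(1/3)*(75*sqrt(1306785) + 85747)^(1/3))/150)*sin(2^(1/3)*sqrt(3)*z*(-(75*sqrt(1306785) + 85747)^(1/3) + 98*2^(1/3)/(75*sqrt(1306785) + 85747)^(1/3))/150) + C3*exp(z*(-28 + 98*2^(2/3)/(75*sqrt(1306785) + 85747)^(1/3) + 2^(1/3)*(75*sqrt(1306785) + 85747)^(1/3))/150)*cos(2^(1/3)*sqrt(3)*z*(-(75*sqrt(1306785) + 85747)^(1/3) + 98*2^(1/3)/(75*sqrt(1306785) + 85747)^(1/3))/150) + C4*exp(-z*(98*2^(2/3)/(75*sqrt(1306785) + 85747)^(1/3) + 14 + 2^(1/3)*(75*sqrt(1306785) + 85747)^(1/3))/75)


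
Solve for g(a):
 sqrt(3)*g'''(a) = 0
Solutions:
 g(a) = C1 + C2*a + C3*a^2


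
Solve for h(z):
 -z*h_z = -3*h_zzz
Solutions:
 h(z) = C1 + Integral(C2*airyai(3^(2/3)*z/3) + C3*airybi(3^(2/3)*z/3), z)


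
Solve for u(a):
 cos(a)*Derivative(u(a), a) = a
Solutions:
 u(a) = C1 + Integral(a/cos(a), a)


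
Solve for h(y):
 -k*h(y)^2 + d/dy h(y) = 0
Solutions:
 h(y) = -1/(C1 + k*y)


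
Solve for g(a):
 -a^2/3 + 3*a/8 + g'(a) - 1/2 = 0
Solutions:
 g(a) = C1 + a^3/9 - 3*a^2/16 + a/2


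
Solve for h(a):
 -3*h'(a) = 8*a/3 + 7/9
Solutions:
 h(a) = C1 - 4*a^2/9 - 7*a/27


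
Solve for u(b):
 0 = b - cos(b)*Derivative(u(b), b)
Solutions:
 u(b) = C1 + Integral(b/cos(b), b)


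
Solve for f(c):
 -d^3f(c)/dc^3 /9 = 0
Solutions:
 f(c) = C1 + C2*c + C3*c^2


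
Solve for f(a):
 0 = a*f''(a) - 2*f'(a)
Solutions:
 f(a) = C1 + C2*a^3


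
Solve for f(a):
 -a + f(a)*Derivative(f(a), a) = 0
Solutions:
 f(a) = -sqrt(C1 + a^2)
 f(a) = sqrt(C1 + a^2)


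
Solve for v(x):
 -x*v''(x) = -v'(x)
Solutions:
 v(x) = C1 + C2*x^2


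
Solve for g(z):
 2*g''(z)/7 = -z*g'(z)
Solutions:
 g(z) = C1 + C2*erf(sqrt(7)*z/2)


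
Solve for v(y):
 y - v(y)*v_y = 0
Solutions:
 v(y) = -sqrt(C1 + y^2)
 v(y) = sqrt(C1 + y^2)


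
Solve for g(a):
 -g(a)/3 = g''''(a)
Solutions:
 g(a) = (C1*sin(sqrt(2)*3^(3/4)*a/6) + C2*cos(sqrt(2)*3^(3/4)*a/6))*exp(-sqrt(2)*3^(3/4)*a/6) + (C3*sin(sqrt(2)*3^(3/4)*a/6) + C4*cos(sqrt(2)*3^(3/4)*a/6))*exp(sqrt(2)*3^(3/4)*a/6)


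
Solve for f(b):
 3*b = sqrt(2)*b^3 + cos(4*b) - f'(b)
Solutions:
 f(b) = C1 + sqrt(2)*b^4/4 - 3*b^2/2 + sin(4*b)/4


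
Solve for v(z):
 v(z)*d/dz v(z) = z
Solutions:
 v(z) = -sqrt(C1 + z^2)
 v(z) = sqrt(C1 + z^2)


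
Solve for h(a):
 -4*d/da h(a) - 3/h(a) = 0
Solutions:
 h(a) = -sqrt(C1 - 6*a)/2
 h(a) = sqrt(C1 - 6*a)/2


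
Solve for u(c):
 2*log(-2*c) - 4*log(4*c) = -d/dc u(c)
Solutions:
 u(c) = C1 + 2*c*log(c) + 2*c*(-1 + 3*log(2) - I*pi)


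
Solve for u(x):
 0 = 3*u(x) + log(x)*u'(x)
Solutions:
 u(x) = C1*exp(-3*li(x))


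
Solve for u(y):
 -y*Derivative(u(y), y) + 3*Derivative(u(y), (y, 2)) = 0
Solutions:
 u(y) = C1 + C2*erfi(sqrt(6)*y/6)


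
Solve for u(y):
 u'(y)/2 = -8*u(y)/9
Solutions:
 u(y) = C1*exp(-16*y/9)


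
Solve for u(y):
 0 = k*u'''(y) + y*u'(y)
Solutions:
 u(y) = C1 + Integral(C2*airyai(y*(-1/k)^(1/3)) + C3*airybi(y*(-1/k)^(1/3)), y)


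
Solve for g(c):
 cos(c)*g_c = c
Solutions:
 g(c) = C1 + Integral(c/cos(c), c)


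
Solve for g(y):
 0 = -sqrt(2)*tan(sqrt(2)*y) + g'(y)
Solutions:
 g(y) = C1 - log(cos(sqrt(2)*y))
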